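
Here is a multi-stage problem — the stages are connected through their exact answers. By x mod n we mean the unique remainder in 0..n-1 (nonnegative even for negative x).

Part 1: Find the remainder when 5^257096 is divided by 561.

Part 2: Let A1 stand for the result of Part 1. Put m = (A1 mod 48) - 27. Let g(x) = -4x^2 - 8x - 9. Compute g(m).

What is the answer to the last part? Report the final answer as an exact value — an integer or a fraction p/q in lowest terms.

-405

Part 1: squarings mod 561: 5^1=5, 5^2=25, 5^4=64, 5^8=169, 5^16=511, 5^32=256, 5^64=460, 5^128=103, 5^256=511, 5^512=256, 5^1024=460, 5^2048=103, 5^4096=511, 5^8192=256, 5^16384=460, 5^32768=103, 5^65536=511, 5^131072=256; 5^257096 = 5^8 * 5^64 * 5^1024 * 5^2048 * 5^8192 * 5^16384 * 5^32768 * 5^65536 * 5^131072 = 16 (mod 561); answer 16
Part 2: A1 = 16; m = -11; -4*(-11)^2 - 8*(-11)^1 - 9 = (-484) + (88) + (-9) = -405; answer -405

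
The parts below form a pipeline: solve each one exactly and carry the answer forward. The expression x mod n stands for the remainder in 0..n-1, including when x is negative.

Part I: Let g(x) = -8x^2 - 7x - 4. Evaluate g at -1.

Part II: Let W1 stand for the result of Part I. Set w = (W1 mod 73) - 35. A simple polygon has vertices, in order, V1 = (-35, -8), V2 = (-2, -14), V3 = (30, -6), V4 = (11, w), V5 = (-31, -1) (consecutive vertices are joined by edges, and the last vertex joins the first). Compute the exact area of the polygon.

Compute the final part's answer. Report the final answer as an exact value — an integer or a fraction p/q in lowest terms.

3187/2

Part I: -8*(-1)^2 - 7*(-1)^1 - 4 = (-8) + (7) + (-4) = -5; answer -5
Part II: W1 = -5; w = 33; cross terms: (-35*-14 - -2*-8)=474, (-2*-6 - 30*-14)=432, (30*33 - 11*-6)=1056, (11*-1 - -31*33)=1012, (-31*-8 - -35*-1)=213; twice the area = |3187| = 3187; area = 3187/2; answer 3187/2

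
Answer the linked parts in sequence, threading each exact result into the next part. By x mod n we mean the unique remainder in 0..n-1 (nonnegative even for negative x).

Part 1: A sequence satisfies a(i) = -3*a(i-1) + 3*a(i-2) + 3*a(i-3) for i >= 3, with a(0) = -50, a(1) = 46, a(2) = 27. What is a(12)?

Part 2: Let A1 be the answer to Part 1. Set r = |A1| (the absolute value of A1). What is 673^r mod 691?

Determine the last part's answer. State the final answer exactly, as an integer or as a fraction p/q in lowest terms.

Part 1: a(3) = -3*(27) + 3*(46) + 3*(-50) = -93; iterating: a(3)=-93, a(4)=498, a(5)=-1692, a(6)=6291, a(7)=-22455, a(8)=81162, a(9)=-291978, a(10)=1052055, a(11)=-3788613, a(12)=13646070; answer 13646070
Part 2: A1 = 13646070; r = 13646070; squarings mod 691: 673^1=673, 673^2=324, 673^4=635, 673^8=372, 673^16=184, 673^32=688, 673^64=9, 673^128=81, 673^256=342, 673^512=185, 673^1024=366, 673^2048=593, 673^4096=621, 673^8192=63, 673^16384=514, 673^32768=234, 673^65536=167, 673^131072=249, 673^262144=502, 673^524288=480, 673^1048576=297, 673^2097152=452, 673^4194304=459, 673^8388608=617; 673^13646070 = 673^2 * 673^4 * 673^16 * 673^32 * 673^64 * 673^128 * 673^2048 * 673^4096 * 673^8192 * 673^1048576 * 673^4194304 * 673^8388608 = 608 (mod 691); answer 608

608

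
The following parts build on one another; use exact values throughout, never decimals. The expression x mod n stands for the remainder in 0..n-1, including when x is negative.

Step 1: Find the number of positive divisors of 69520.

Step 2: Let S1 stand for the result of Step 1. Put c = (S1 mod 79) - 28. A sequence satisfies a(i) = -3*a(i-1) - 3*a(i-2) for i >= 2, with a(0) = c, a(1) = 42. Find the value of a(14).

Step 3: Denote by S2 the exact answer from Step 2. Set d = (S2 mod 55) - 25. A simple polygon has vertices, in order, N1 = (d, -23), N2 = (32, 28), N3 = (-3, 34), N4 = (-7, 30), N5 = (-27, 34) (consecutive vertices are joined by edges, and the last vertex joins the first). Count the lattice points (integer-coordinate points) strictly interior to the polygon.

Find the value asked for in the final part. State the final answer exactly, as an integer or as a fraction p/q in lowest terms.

1568

Step 1: 69520 = 2^4 * 5 * 11 * 79; number of divisors = (4+1) * (1+1) * (1+1) * (1+1) = 40; answer 40
Step 2: S1 = 40; c = 12; a(2) = -3*(42) - 3*(12) = -162; iterating: a(2)=-162, a(3)=360, a(4)=-594, a(5)=702, a(6)=-324, a(7)=-1134, a(8)=4374, a(9)=-9720, a(10)=16038, a(11)=-18954, a(12)=8748, a(13)=30618, a(14)=-118098; answer -118098
Step 3: S2 = -118098; d = 17; cross terms: (17*28 - 32*-23)=1212, (32*34 - -3*28)=1172, (-3*30 - -7*34)=148, (-7*34 - -27*30)=572, (-27*-23 - 17*34)=43; twice the area = |3147| = 3147; area = 3147/2; boundary points = 3 + 1 + 4 + 4 + 1 = 13; strictly interior points = area - boundary/2 + 1 = 1568; answer 1568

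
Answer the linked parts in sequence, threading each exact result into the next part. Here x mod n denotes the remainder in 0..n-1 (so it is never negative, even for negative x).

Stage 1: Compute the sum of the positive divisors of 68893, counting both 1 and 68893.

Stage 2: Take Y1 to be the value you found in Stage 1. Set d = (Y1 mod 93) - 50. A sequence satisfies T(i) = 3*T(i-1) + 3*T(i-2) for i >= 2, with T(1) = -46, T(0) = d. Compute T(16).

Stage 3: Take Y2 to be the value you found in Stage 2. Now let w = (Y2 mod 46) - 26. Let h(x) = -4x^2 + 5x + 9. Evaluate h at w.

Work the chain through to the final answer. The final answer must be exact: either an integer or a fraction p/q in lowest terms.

Stage 1: 68893 = 11 * 6263; sigma = (1 + 11) * (1 + 6263) = 12 * 6264 = 75168; answer 75168
Stage 2: Y1 = 75168; d = -26; T(2) = 3*(-46) + 3*(-26) = -216; iterating: T(2)=-216, T(3)=-786, T(4)=-3006, T(5)=-11376, T(6)=-43146, T(7)=-163566, T(8)=-620136, T(9)=-2351106, T(10)=-8913726, T(11)=-33794496, T(12)=-128124666, T(13)=-485757486, T(14)=-1841646456, T(15)=-6982211826, T(16)=-26471574846; answer -26471574846
Stage 3: Y2 = -26471574846; w = 2; -4*(2)^2 + 5*(2)^1 + 9 = (-16) + (10) + (9) = 3; answer 3

3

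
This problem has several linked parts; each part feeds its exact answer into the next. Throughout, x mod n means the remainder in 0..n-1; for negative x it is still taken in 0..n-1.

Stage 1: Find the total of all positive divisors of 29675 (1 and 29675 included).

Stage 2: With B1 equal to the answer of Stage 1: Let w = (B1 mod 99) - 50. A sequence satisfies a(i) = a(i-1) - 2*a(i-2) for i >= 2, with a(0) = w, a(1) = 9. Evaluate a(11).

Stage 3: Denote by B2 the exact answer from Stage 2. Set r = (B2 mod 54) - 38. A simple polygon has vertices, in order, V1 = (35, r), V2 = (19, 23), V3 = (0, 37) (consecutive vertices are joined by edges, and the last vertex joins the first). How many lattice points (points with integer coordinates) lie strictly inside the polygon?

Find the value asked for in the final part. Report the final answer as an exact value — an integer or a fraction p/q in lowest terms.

226

Stage 1: 29675 = 5^2 * 1187; sigma = (1 + 5 + 25) * (1 + 1187) = 31 * 1188 = 36828; answer 36828
Stage 2: B1 = 36828; w = -50; a(2) = 1*(9) - 2*(-50) = 109; iterating: a(2)=109, a(3)=91, a(4)=-127, a(5)=-309, a(6)=-55, a(7)=563, a(8)=673, a(9)=-453, a(10)=-1799, a(11)=-893; answer -893
Stage 3: B2 = -893; r = -13; cross terms: (35*23 - 19*-13)=1052, (19*37 - 0*23)=703, (0*-13 - 35*37)=-1295; twice the area = |460| = 460; area = 230; boundary points = 4 + 1 + 5 = 10; strictly interior points = area - boundary/2 + 1 = 226; answer 226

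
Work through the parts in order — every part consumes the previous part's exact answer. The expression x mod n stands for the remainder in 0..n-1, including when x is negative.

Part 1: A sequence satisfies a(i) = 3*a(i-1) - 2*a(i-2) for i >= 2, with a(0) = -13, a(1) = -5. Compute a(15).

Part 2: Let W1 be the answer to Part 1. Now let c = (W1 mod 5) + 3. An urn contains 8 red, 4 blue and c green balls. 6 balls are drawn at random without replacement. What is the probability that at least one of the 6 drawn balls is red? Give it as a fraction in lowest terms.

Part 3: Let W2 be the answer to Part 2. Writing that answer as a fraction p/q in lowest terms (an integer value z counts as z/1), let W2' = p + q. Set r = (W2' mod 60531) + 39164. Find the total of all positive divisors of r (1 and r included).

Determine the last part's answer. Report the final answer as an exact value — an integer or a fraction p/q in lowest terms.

41808

Part 1: a(2) = 3*(-5) - 2*(-13) = 11; iterating: a(2)=11, a(3)=43, a(4)=107, a(5)=235, a(6)=491, a(7)=1003, a(8)=2027, a(9)=4075, a(10)=8171, a(11)=16363, a(12)=32747, a(13)=65515, a(14)=131051, a(15)=262123; answer 262123
Part 2: W1 = 262123; c = 6; total draws C(18,6) = 18564; complement C(10,6) = 210; favorable 18564 - 210 = 18354; P = 437/442; answer 437/442
Part 3: W2 = 437/442; threaded value p + q = 879; r = 40043; 40043 = 23 * 1741; sigma = (1 + 23) * (1 + 1741) = 24 * 1742 = 41808; answer 41808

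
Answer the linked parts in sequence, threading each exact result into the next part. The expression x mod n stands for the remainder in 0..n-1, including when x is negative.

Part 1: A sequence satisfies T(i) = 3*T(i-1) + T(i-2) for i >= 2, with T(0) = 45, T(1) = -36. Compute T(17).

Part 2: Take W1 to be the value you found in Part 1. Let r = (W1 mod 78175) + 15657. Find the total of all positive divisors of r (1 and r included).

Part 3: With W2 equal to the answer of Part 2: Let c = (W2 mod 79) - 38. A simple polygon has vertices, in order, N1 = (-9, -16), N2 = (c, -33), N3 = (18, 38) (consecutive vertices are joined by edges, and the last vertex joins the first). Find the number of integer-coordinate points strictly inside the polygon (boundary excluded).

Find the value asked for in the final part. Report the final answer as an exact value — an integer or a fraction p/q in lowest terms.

594

Part 1: T(2) = 3*(-36) + 1*(45) = -63; iterating: T(2)=-63, T(3)=-225, T(4)=-738, T(5)=-2439, T(6)=-8055, T(7)=-26604, T(8)=-87867, T(9)=-290205, T(10)=-958482, T(11)=-3165651, T(12)=-10455435, T(13)=-34531956, T(14)=-114051303, T(15)=-376685865, T(16)=-1244108898, T(17)=-4109012559; answer -4109012559
Part 2: W1 = -4109012559; r = 37448; 37448 = 2^3 * 31 * 151; sigma = (1 + 2 + 4 + 8) * (1 + 31) * (1 + 151) = 15 * 32 * 152 = 72960; answer 72960
Part 3: W2 = 72960; c = 5; cross terms: (-9*-33 - 5*-16)=377, (5*38 - 18*-33)=784, (18*-16 - -9*38)=54; twice the area = |1215| = 1215; area = 1215/2; boundary points = 1 + 1 + 27 = 29; strictly interior points = area - boundary/2 + 1 = 594; answer 594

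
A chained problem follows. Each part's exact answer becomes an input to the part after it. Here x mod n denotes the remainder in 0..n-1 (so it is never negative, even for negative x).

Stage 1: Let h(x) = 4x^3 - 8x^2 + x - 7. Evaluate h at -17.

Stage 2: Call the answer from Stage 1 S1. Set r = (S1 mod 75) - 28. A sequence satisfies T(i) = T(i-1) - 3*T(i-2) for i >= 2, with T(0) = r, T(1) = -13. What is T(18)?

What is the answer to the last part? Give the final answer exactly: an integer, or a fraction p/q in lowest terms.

-52870

Stage 1: 4*(-17)^3 - 8*(-17)^2 + 1*(-17)^1 - 7 = (-19652) + (-2312) + (-17) + (-7) = -21988; answer -21988
Stage 2: S1 = -21988; r = 34; T(2) = 1*(-13) - 3*(34) = -115; iterating: T(2)=-115, T(3)=-76, T(4)=269, T(5)=497, T(6)=-310, T(7)=-1801, T(8)=-871, T(9)=4532, T(10)=7145, T(11)=-6451, T(12)=-27886, T(13)=-8533, T(14)=75125, T(15)=100724, T(16)=-124651, T(17)=-426823, T(18)=-52870; answer -52870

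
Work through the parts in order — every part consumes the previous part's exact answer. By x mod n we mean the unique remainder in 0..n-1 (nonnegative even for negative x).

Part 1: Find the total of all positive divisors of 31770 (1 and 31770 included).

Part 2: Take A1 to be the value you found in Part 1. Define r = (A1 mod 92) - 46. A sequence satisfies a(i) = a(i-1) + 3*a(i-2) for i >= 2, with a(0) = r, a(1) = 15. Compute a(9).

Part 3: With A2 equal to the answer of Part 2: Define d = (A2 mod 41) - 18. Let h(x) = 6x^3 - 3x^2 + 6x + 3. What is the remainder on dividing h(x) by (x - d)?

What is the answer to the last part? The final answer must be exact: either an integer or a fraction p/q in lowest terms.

-21012

Part 1: 31770 = 2 * 3^2 * 5 * 353; sigma = (1 + 2) * (1 + 3 + 9) * (1 + 5) * (1 + 353) = 3 * 13 * 6 * 354 = 82836; answer 82836
Part 2: A1 = 82836; r = -10; a(2) = 1*(15) + 3*(-10) = -15; iterating: a(2)=-15, a(3)=30, a(4)=-15, a(5)=75, a(6)=30, a(7)=255, a(8)=345, a(9)=1110; answer 1110
Part 3: A2 = 1110; d = -15; remainder = value at the root: 6*(-15)^3 - 3*(-15)^2 + 6*(-15)^1 + 3 = (-20250) + (-675) + (-90) + (3) = -21012; answer -21012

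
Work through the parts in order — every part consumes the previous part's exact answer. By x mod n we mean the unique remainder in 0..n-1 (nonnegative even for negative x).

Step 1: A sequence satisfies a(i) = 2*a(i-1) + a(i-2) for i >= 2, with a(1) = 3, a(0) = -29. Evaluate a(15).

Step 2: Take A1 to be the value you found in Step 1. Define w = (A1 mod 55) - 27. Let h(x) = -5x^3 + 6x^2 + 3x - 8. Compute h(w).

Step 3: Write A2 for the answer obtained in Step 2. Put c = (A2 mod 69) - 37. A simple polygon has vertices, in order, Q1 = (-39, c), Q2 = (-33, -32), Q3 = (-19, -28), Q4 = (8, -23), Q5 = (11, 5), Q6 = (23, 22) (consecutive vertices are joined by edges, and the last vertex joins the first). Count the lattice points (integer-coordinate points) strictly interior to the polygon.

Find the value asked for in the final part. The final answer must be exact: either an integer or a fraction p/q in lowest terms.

1132

Step 1: a(2) = 2*(3) + 1*(-29) = -23; iterating: a(2)=-23, a(3)=-43, a(4)=-109, a(5)=-261, a(6)=-631, a(7)=-1523, a(8)=-3677, a(9)=-8877, a(10)=-21431, a(11)=-51739, a(12)=-124909, a(13)=-301557, a(14)=-728023, a(15)=-1757603; answer -1757603
Step 2: A1 = -1757603; w = 5; -5*(5)^3 + 6*(5)^2 + 3*(5)^1 - 8 = (-625) + (150) + (15) + (-8) = -468; answer -468
Step 3: A2 = -468; c = -22; cross terms: (-39*-32 - -33*-22)=522, (-33*-28 - -19*-32)=316, (-19*-23 - 8*-28)=661, (8*5 - 11*-23)=293, (11*22 - 23*5)=127, (23*-22 - -39*22)=352; twice the area = |2271| = 2271; area = 2271/2; boundary points = 2 + 2 + 1 + 1 + 1 + 2 = 9; strictly interior points = area - boundary/2 + 1 = 1132; answer 1132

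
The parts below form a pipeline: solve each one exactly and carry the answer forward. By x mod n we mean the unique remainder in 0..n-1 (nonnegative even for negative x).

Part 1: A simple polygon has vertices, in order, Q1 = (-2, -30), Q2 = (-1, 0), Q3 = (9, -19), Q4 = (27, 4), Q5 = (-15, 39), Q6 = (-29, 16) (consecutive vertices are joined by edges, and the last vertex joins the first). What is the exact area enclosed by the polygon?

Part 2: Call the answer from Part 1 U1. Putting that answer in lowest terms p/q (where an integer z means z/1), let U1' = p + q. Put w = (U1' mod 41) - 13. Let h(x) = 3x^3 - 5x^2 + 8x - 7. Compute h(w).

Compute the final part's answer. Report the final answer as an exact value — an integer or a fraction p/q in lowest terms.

Part 1: cross terms: (-2*0 - -1*-30)=-30, (-1*-19 - 9*0)=19, (9*4 - 27*-19)=549, (27*39 - -15*4)=1113, (-15*16 - -29*39)=891, (-29*-30 - -2*16)=902; twice the area = |3444| = 3444; area = 1722; answer 1722
Part 2: U1 = 1722; threaded value p + q = 1723; w = -12; 3*(-12)^3 - 5*(-12)^2 + 8*(-12)^1 - 7 = (-5184) + (-720) + (-96) + (-7) = -6007; answer -6007

-6007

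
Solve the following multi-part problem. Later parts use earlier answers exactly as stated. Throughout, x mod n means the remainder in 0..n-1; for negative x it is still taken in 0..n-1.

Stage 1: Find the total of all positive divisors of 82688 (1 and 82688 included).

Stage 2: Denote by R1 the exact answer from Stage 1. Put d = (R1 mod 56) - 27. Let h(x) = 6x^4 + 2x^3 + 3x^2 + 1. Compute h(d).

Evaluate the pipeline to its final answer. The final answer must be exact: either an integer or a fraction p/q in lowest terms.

Stage 1: 82688 = 2^8 * 17 * 19; sigma = (1 + 2 + 4 + 8 + 16 + 32 + 64 + 128 + 256) * (1 + 17) * (1 + 19) = 511 * 18 * 20 = 183960; answer 183960
Stage 2: R1 = 183960; d = -27; 6*(-27)^4 + 2*(-27)^3 + 3*(-27)^2 + 1 = (3188646) + (-39366) + (2187) + (1) = 3151468; answer 3151468

3151468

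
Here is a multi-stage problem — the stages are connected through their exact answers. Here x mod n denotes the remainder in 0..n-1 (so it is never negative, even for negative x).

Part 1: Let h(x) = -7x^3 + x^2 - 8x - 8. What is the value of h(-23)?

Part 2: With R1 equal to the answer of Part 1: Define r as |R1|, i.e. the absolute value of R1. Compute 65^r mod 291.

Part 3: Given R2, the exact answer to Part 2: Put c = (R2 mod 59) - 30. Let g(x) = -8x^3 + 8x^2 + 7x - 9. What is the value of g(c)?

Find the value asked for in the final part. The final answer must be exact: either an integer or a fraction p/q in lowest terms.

Part 1: -7*(-23)^3 + 1*(-23)^2 - 8*(-23)^1 - 8 = (85169) + (529) + (184) + (-8) = 85874; answer 85874
Part 2: R1 = 85874; r = 85874; squarings mod 291: 65^1=65, 65^2=151, 65^4=103, 65^8=133, 65^16=229, 65^32=61, 65^64=229, 65^128=61, 65^256=229, 65^512=61, 65^1024=229, 65^2048=61, 65^4096=229, 65^8192=61, 65^16384=229, 65^32768=61, 65^65536=229; 65^85874 = 65^2 * 65^16 * 65^32 * 65^64 * 65^256 * 65^512 * 65^1024 * 65^2048 * 65^16384 * 65^65536 = 151 (mod 291); answer 151
Part 3: R2 = 151; c = 3; -8*(3)^3 + 8*(3)^2 + 7*(3)^1 - 9 = (-216) + (72) + (21) + (-9) = -132; answer -132

-132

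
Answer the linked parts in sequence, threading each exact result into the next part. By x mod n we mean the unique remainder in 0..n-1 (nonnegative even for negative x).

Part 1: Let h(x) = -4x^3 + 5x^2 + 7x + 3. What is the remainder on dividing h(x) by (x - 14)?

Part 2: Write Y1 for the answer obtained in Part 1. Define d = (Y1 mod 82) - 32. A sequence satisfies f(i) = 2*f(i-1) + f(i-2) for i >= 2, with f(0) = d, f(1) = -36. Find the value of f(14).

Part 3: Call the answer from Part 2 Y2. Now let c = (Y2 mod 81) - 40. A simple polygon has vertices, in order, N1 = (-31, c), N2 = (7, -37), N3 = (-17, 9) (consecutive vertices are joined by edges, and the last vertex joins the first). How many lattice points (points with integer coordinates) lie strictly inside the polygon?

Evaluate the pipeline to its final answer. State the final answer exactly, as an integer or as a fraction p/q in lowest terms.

525

Part 1: remainder = value at the root: -4*(14)^3 + 5*(14)^2 + 7*(14)^1 + 3 = (-10976) + (980) + (98) + (3) = -9895; answer -9895
Part 2: Y1 = -9895; d = -5; f(2) = 2*(-36) + 1*(-5) = -77; iterating: f(2)=-77, f(3)=-190, f(4)=-457, f(5)=-1104, f(6)=-2665, f(7)=-6434, f(8)=-15533, f(9)=-37500, f(10)=-90533, f(11)=-218566, f(12)=-527665, f(13)=-1273896, f(14)=-3075457; answer -3075457
Part 3: Y2 = -3075457; c = -8; cross terms: (-31*-37 - 7*-8)=1203, (7*9 - -17*-37)=-566, (-17*-8 - -31*9)=415; twice the area = |1052| = 1052; area = 526; boundary points = 1 + 2 + 1 = 4; strictly interior points = area - boundary/2 + 1 = 525; answer 525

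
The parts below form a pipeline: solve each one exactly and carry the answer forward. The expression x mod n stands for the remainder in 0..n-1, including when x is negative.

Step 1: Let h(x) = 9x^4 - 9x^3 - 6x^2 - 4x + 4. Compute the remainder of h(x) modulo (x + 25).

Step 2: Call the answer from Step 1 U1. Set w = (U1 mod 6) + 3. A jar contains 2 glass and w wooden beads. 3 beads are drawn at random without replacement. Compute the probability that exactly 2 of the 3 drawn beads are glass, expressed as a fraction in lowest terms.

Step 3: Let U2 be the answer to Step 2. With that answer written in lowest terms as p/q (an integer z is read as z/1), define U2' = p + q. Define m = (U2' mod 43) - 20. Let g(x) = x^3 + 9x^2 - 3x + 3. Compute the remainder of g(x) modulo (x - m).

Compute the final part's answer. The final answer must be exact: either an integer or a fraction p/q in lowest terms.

-393

Step 1: remainder = value at the root: 9*(-25)^4 - 9*(-25)^3 - 6*(-25)^2 - 4*(-25)^1 + 4 = (3515625) + (140625) + (-3750) + (100) + (4) = 3652604; answer 3652604
Step 2: U1 = 3652604; w = 5; total draws C(7,3) = 35; favorable C(2,2)*C(5,1) = 5; P = 1/7; answer 1/7
Step 3: U2 = 1/7; threaded value p + q = 8; m = -12; remainder = value at the root: 1*(-12)^3 + 9*(-12)^2 - 3*(-12)^1 + 3 = (-1728) + (1296) + (36) + (3) = -393; answer -393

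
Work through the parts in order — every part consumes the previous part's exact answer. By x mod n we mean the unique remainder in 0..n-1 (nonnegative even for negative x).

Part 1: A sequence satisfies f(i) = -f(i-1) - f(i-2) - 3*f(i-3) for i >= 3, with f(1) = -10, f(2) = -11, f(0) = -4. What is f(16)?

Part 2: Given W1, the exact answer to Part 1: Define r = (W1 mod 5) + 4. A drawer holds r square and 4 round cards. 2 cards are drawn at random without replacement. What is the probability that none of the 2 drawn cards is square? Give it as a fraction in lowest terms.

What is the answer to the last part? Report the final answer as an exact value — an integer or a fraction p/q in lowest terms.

3/14

Part 1: f(3) = -1*(-11) - 1*(-10) - 3*(-4) = 33; iterating: f(3)=33, f(4)=8, f(5)=-8, f(6)=-99, f(7)=83, f(8)=40, f(9)=174, f(10)=-463, f(11)=169, f(12)=-228, f(13)=1448, f(14)=-1727, f(15)=963, f(16)=-3580; answer -3580
Part 2: W1 = -3580; r = 4; total draws C(8,2) = 28; favorable C(4,2) = 6; P = 3/14; answer 3/14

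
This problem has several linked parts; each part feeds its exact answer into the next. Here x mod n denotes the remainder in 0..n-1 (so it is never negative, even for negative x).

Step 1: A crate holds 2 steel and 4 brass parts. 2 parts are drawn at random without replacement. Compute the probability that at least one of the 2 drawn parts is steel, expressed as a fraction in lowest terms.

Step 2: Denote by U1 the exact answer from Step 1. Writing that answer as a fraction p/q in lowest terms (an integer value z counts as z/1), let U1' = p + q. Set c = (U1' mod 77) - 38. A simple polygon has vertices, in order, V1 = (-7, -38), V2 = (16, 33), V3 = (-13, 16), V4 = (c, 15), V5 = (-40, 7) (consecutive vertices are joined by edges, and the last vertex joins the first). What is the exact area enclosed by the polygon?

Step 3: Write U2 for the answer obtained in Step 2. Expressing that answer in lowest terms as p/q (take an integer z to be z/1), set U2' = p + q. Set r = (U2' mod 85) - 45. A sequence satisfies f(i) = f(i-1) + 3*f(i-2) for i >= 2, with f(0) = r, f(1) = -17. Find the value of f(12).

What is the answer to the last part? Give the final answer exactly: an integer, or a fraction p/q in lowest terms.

Step 1: total draws C(6,2) = 15; complement C(4,2) = 6; favorable 15 - 6 = 9; P = 3/5; answer 3/5
Step 2: U1 = 3/5; threaded value p + q = 8; c = -30; cross terms: (-7*33 - 16*-38)=377, (16*16 - -13*33)=685, (-13*15 - -30*16)=285, (-30*7 - -40*15)=390, (-40*-38 - -7*7)=1569; twice the area = |3306| = 3306; area = 1653; answer 1653
Step 3: U2 = 1653; threaded value p + q = 1654; r = -6; f(2) = 1*(-17) + 3*(-6) = -35; iterating: f(2)=-35, f(3)=-86, f(4)=-191, f(5)=-449, f(6)=-1022, f(7)=-2369, f(8)=-5435, f(9)=-12542, f(10)=-28847, f(11)=-66473, f(12)=-153014; answer -153014

-153014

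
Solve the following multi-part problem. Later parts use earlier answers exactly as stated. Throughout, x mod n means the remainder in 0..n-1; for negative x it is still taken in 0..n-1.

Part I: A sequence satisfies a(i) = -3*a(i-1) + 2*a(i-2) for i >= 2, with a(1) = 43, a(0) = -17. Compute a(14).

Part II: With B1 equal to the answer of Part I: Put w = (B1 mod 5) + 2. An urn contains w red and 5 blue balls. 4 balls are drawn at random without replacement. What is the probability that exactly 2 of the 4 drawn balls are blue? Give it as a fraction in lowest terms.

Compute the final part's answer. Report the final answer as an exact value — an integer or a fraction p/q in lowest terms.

10/21

Part I: a(2) = -3*(43) + 2*(-17) = -163; iterating: a(2)=-163, a(3)=575, a(4)=-2051, a(5)=7303, a(6)=-26011, a(7)=92639, a(8)=-329939, a(9)=1175095, a(10)=-4185163, a(11)=14905679, a(12)=-53087363, a(13)=189073447, a(14)=-673395067; answer -673395067
Part II: B1 = -673395067; w = 5; total draws C(10,4) = 210; favorable C(5,2)*C(5,2) = 100; P = 10/21; answer 10/21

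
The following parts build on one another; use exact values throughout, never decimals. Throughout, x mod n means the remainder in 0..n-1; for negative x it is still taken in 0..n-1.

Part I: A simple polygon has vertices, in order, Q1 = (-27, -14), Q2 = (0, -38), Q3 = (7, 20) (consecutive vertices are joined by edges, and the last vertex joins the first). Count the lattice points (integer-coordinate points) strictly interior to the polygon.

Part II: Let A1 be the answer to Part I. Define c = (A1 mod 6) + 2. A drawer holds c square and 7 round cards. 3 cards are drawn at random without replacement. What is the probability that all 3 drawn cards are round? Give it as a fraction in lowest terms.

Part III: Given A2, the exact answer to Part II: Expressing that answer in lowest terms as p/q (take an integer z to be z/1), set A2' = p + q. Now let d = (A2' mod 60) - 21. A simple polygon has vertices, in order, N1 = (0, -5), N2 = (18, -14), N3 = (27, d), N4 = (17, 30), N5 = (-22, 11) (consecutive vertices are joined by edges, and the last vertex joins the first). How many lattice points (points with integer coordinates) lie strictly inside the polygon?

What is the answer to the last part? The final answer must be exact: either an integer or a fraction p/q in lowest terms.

Part I: cross terms: (-27*-38 - 0*-14)=1026, (0*20 - 7*-38)=266, (7*-14 - -27*20)=442; twice the area = |1734| = 1734; area = 867; boundary points = 3 + 1 + 34 = 38; strictly interior points = area - boundary/2 + 1 = 849; answer 849
Part II: A1 = 849; c = 5; total draws C(12,3) = 220; favorable C(7,3) = 35; P = 7/44; answer 7/44
Part III: A2 = 7/44; threaded value p + q = 51; d = 30; cross terms: (0*-14 - 18*-5)=90, (18*30 - 27*-14)=918, (27*30 - 17*30)=300, (17*11 - -22*30)=847, (-22*-5 - 0*11)=110; twice the area = |2265| = 2265; area = 2265/2; boundary points = 9 + 1 + 10 + 1 + 2 = 23; strictly interior points = area - boundary/2 + 1 = 1122; answer 1122

1122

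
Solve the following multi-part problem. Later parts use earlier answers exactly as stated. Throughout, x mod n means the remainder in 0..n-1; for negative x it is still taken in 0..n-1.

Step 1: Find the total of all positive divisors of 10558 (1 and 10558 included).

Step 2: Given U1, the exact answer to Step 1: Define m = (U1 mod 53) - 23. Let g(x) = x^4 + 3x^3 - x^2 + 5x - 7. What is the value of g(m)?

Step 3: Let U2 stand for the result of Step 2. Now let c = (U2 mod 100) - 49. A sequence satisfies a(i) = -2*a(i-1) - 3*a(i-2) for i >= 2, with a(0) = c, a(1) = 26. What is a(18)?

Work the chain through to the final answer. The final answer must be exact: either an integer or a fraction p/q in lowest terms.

Step 1: 10558 = 2 * 5279; sigma = (1 + 2) * (1 + 5279) = 3 * 5280 = 15840; answer 15840
Step 2: U1 = 15840; m = 23; 1*(23)^4 + 3*(23)^3 - 1*(23)^2 + 5*(23)^1 - 7 = (279841) + (36501) + (-529) + (115) + (-7) = 315921; answer 315921
Step 3: U2 = 315921; c = -28; a(2) = -2*(26) - 3*(-28) = 32; iterating: a(2)=32, a(3)=-142, a(4)=188, a(5)=50, a(6)=-664, a(7)=1178, a(8)=-364, a(9)=-2806, a(10)=6704, a(11)=-4990, a(12)=-10132, a(13)=35234, a(14)=-40072, a(15)=-25558, a(16)=171332, a(17)=-265990, a(18)=17984; answer 17984

17984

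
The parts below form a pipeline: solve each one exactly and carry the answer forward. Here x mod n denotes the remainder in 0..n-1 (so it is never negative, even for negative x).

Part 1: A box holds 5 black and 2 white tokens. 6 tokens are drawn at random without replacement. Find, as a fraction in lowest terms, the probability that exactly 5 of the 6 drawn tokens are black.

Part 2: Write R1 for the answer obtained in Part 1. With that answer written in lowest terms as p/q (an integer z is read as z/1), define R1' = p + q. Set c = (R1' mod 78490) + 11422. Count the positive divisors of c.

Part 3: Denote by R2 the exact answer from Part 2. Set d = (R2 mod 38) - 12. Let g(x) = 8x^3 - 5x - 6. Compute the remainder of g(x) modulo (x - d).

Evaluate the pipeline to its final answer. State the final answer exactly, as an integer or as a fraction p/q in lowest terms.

Part 1: total draws C(7,6) = 7; favorable C(5,5)*C(2,1) = 2; P = 2/7; answer 2/7
Part 2: R1 = 2/7; threaded value p + q = 9; c = 11431; 11431 = 7 * 23 * 71; number of divisors = (1+1) * (1+1) * (1+1) = 8; answer 8
Part 3: R2 = 8; d = -4; remainder = value at the root: 8*(-4)^3 - 5*(-4)^1 - 6 = (-512) + (20) + (-6) = -498; answer -498

-498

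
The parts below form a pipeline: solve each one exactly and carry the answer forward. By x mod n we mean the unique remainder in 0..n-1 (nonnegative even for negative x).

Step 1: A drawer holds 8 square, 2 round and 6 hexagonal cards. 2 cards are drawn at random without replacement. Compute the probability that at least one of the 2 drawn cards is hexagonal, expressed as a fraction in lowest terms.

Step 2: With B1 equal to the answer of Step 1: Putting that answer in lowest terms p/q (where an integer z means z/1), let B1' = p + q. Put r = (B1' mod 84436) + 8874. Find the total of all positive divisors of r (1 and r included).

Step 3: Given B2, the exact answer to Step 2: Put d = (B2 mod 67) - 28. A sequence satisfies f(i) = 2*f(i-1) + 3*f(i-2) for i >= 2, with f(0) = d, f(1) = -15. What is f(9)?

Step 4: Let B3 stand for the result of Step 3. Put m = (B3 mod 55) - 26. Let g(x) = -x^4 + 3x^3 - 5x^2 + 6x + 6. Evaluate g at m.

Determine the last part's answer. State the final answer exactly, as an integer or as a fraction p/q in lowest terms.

Step 1: total draws C(16,2) = 120; complement C(10,2) = 45; favorable 120 - 45 = 75; P = 5/8; answer 5/8
Step 2: B1 = 5/8; threaded value p + q = 13; r = 8887; 8887 is prime, so its only divisors are 1 and 8887; sigma = 1 + 8887 = 8888; answer 8888
Step 3: B2 = 8888; d = 16; f(2) = 2*(-15) + 3*(16) = 18; iterating: f(2)=18, f(3)=-9, f(4)=36, f(5)=45, f(6)=198, f(7)=531, f(8)=1656, f(9)=4905; answer 4905
Step 4: B3 = 4905; m = -16; -1*(-16)^4 + 3*(-16)^3 - 5*(-16)^2 + 6*(-16)^1 + 6 = (-65536) + (-12288) + (-1280) + (-96) + (6) = -79194; answer -79194

-79194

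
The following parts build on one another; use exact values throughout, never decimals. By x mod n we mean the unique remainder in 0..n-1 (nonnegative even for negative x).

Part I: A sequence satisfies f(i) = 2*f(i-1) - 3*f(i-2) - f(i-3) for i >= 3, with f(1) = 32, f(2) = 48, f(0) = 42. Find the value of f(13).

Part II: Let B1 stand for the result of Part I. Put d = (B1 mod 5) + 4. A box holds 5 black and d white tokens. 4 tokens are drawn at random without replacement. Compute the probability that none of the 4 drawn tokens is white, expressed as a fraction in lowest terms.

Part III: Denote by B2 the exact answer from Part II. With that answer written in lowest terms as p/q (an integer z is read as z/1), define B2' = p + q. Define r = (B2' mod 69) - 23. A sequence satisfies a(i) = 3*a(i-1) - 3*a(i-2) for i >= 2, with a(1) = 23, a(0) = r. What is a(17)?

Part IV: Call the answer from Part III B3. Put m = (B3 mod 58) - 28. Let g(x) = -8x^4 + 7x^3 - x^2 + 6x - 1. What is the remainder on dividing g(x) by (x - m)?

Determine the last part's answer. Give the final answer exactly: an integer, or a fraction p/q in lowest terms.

-2153951

Part I: f(3) = 2*(48) - 3*(32) - 1*(42) = -42; iterating: f(3)=-42, f(4)=-260, f(5)=-442, f(6)=-62, f(7)=1462, f(8)=3552, f(9)=2780, f(10)=-6558, f(11)=-25008, f(12)=-33122, f(13)=15338; answer 15338
Part II: B1 = 15338; d = 7; total draws C(12,4) = 495; favorable C(5,4) = 5; P = 1/99; answer 1/99
Part III: B2 = 1/99; threaded value p + q = 100; r = 8; a(2) = 3*(23) - 3*(8) = 45; iterating: a(2)=45, a(3)=66, a(4)=63, a(5)=-9, a(6)=-216, a(7)=-621, a(8)=-1215, a(9)=-1782, a(10)=-1701, a(11)=243, a(12)=5832, a(13)=16767, a(14)=32805, a(15)=48114, a(16)=45927, a(17)=-6561; answer -6561
Part IV: B3 = -6561; m = 23; remainder = value at the root: -8*(23)^4 + 7*(23)^3 - 1*(23)^2 + 6*(23)^1 - 1 = (-2238728) + (85169) + (-529) + (138) + (-1) = -2153951; answer -2153951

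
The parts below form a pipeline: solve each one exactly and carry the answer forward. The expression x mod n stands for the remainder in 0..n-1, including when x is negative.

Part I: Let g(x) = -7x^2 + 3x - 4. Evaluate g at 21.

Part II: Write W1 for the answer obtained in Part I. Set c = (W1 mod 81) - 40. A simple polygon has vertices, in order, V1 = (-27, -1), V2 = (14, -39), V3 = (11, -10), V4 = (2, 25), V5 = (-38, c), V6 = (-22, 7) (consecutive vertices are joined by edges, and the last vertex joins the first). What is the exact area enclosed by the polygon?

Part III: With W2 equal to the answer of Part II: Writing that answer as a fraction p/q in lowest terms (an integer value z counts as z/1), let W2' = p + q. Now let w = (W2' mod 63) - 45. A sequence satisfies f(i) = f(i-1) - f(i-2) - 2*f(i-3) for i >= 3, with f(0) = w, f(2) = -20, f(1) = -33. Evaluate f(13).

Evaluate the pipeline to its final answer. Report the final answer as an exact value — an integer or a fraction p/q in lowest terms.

-8385

Part I: -7*(21)^2 + 3*(21)^1 - 4 = (-3087) + (63) + (-4) = -3028; answer -3028
Part II: W1 = -3028; c = 10; cross terms: (-27*-39 - 14*-1)=1067, (14*-10 - 11*-39)=289, (11*25 - 2*-10)=295, (2*10 - -38*25)=970, (-38*7 - -22*10)=-46, (-22*-1 - -27*7)=211; twice the area = |2786| = 2786; area = 1393; answer 1393
Part III: W2 = 1393; threaded value p + q = 1394; w = -37; f(3) = 1*(-20) - 1*(-33) - 2*(-37) = 87; iterating: f(3)=87, f(4)=173, f(5)=126, f(6)=-221, f(7)=-693, f(8)=-724, f(9)=411, f(10)=2521, f(11)=3558, f(12)=215, f(13)=-8385; answer -8385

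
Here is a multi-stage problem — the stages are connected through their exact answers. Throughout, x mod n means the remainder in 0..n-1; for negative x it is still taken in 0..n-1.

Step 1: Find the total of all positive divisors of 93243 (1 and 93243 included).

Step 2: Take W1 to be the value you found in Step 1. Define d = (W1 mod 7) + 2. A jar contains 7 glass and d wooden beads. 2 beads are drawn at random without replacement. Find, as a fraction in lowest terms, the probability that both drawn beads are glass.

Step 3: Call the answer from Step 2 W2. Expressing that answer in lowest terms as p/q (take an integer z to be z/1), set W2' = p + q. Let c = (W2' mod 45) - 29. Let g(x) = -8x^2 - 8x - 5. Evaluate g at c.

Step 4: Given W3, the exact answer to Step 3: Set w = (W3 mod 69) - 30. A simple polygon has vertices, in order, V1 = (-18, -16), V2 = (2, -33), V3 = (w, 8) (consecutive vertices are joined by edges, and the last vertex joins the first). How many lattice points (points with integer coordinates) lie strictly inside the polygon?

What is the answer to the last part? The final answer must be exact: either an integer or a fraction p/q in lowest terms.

Step 1: 93243 = 3 * 31081; sigma = (1 + 3) * (1 + 31081) = 4 * 31082 = 124328; answer 124328
Step 2: W1 = 124328; d = 3; total draws C(10,2) = 45; favorable C(7,2) = 21; P = 7/15; answer 7/15
Step 3: W2 = 7/15; threaded value p + q = 22; c = -7; -8*(-7)^2 - 8*(-7)^1 - 5 = (-392) + (56) + (-5) = -341; answer -341
Step 4: W3 = -341; w = -26; cross terms: (-18*-33 - 2*-16)=626, (2*8 - -26*-33)=-842, (-26*-16 - -18*8)=560; twice the area = |344| = 344; area = 172; boundary points = 1 + 1 + 8 = 10; strictly interior points = area - boundary/2 + 1 = 168; answer 168

168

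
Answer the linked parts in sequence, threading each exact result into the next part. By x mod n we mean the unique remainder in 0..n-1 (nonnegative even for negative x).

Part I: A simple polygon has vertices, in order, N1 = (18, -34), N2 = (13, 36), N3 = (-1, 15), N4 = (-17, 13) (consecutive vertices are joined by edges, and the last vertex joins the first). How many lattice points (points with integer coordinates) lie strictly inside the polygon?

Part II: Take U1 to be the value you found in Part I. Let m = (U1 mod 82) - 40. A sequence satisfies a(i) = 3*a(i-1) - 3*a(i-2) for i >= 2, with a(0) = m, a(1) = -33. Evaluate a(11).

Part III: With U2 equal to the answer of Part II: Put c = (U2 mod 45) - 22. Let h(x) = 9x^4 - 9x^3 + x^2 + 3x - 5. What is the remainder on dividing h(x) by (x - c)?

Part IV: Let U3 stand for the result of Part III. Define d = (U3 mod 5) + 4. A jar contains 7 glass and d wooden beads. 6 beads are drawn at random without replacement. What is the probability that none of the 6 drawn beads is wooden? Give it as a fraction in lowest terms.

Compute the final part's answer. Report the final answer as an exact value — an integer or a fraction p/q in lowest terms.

7/1716

Part I: cross terms: (18*36 - 13*-34)=1090, (13*15 - -1*36)=231, (-1*13 - -17*15)=242, (-17*-34 - 18*13)=344; twice the area = |1907| = 1907; area = 1907/2; boundary points = 5 + 7 + 2 + 1 = 15; strictly interior points = area - boundary/2 + 1 = 947; answer 947
Part II: U1 = 947; m = 5; a(2) = 3*(-33) - 3*(5) = -114; iterating: a(2)=-114, a(3)=-243, a(4)=-387, a(5)=-432, a(6)=-135, a(7)=891, a(8)=3078, a(9)=6561, a(10)=10449, a(11)=11664; answer 11664
Part III: U2 = 11664; c = -13; remainder = value at the root: 9*(-13)^4 - 9*(-13)^3 + 1*(-13)^2 + 3*(-13)^1 - 5 = (257049) + (19773) + (169) + (-39) + (-5) = 276947; answer 276947
Part IV: U3 = 276947; d = 6; total draws C(13,6) = 1716; favorable C(7,6) = 7; P = 7/1716; answer 7/1716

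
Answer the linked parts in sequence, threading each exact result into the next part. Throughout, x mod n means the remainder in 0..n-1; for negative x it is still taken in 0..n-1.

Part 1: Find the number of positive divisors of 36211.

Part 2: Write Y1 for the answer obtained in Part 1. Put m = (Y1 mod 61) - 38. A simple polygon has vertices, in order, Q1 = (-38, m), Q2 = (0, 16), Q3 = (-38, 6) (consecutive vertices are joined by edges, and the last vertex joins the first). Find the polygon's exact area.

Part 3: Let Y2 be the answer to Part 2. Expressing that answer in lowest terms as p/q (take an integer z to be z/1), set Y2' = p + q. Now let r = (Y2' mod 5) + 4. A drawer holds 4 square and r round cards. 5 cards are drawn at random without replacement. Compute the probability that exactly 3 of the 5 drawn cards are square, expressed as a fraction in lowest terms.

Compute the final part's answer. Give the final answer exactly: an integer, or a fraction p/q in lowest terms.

Part 1: 36211 = 7^2 * 739; number of divisors = (2+1) * (1+1) = 6; answer 6
Part 2: Y1 = 6; m = -32; cross terms: (-38*16 - 0*-32)=-608, (0*6 - -38*16)=608, (-38*-32 - -38*6)=1444; twice the area = |1444| = 1444; area = 722; answer 722
Part 3: Y2 = 722; threaded value p + q = 723; r = 7; total draws C(11,5) = 462; favorable C(4,3)*C(7,2) = 84; P = 2/11; answer 2/11

2/11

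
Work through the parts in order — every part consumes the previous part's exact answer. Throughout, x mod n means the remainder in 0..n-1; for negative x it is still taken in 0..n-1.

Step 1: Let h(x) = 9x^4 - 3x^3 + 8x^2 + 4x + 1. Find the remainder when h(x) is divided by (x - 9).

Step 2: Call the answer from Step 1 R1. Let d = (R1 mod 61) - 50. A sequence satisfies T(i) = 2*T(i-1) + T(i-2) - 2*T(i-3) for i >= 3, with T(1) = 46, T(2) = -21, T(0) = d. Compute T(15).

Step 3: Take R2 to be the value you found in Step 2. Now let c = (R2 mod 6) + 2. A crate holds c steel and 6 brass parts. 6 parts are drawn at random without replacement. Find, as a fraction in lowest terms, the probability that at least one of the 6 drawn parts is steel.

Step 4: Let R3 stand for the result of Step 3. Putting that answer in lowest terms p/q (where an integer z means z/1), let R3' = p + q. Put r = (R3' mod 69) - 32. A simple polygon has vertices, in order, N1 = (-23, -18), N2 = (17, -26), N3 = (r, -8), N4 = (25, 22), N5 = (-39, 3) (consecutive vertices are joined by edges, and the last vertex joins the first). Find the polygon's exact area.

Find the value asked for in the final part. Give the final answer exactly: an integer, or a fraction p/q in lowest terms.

Step 1: remainder = value at the root: 9*(9)^4 - 3*(9)^3 + 8*(9)^2 + 4*(9)^1 + 1 = (59049) + (-2187) + (648) + (36) + (1) = 57547; answer 57547
Step 2: R1 = 57547; d = -26; T(3) = 2*(-21) + 1*(46) - 2*(-26) = 56; iterating: T(3)=56, T(4)=-1, T(5)=96, T(6)=79, T(7)=256, T(8)=399, T(9)=896, T(10)=1679, T(11)=3456, T(12)=6799, T(13)=13696, T(14)=27279, T(15)=54656; answer 54656
Step 3: R2 = 54656; c = 4; total draws C(10,6) = 210; complement C(6,6) = 1; favorable 210 - 1 = 209; P = 209/210; answer 209/210
Step 4: R3 = 209/210; threaded value p + q = 419; r = -27; cross terms: (-23*-26 - 17*-18)=904, (17*-8 - -27*-26)=-838, (-27*22 - 25*-8)=-394, (25*3 - -39*22)=933, (-39*-18 - -23*3)=771; twice the area = |1376| = 1376; area = 688; answer 688

688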